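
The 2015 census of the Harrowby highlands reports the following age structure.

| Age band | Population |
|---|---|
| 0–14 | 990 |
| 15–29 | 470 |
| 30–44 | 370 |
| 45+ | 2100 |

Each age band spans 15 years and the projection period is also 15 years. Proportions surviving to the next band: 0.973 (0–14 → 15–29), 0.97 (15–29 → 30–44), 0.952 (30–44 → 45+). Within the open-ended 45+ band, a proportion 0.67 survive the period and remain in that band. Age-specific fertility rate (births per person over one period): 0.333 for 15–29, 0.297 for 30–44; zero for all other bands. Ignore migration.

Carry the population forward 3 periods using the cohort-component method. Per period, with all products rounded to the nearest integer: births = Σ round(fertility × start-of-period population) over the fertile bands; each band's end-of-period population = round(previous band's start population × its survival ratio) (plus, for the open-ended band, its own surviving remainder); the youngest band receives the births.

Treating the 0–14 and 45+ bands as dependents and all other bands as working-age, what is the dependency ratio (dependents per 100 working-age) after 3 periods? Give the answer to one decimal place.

Period 1.
Births: 470 × 0.333 = 157 ; 370 × 0.297 = 110 ⇒ total 267
15–29: 990 × 0.973 = 963
30–44: 470 × 0.97 = 456
45+: 370 × 0.952 + 2100 × 0.67 = 352 + 1407 = 1759
Population now: 0–14=267, 15–29=963, 30–44=456, 45+=1759
Period 2.
Births: 963 × 0.333 = 321 ; 456 × 0.297 = 135 ⇒ total 456
15–29: 267 × 0.973 = 260
30–44: 963 × 0.97 = 934
45+: 456 × 0.952 + 1759 × 0.67 = 434 + 1179 = 1613
Population now: 0–14=456, 15–29=260, 30–44=934, 45+=1613
Period 3.
Births: 260 × 0.333 = 87 ; 934 × 0.297 = 277 ⇒ total 364
15–29: 456 × 0.973 = 444
30–44: 260 × 0.97 = 252
45+: 934 × 0.952 + 1613 × 0.67 = 889 + 1081 = 1970
Population now: 0–14=364, 15–29=444, 30–44=252, 45+=1970
Dependents (band 0–14 + band 45+) = 364 + 1970 = 2334; working-age = 696; ratio = 2334/696 × 100 = 335.3

335.3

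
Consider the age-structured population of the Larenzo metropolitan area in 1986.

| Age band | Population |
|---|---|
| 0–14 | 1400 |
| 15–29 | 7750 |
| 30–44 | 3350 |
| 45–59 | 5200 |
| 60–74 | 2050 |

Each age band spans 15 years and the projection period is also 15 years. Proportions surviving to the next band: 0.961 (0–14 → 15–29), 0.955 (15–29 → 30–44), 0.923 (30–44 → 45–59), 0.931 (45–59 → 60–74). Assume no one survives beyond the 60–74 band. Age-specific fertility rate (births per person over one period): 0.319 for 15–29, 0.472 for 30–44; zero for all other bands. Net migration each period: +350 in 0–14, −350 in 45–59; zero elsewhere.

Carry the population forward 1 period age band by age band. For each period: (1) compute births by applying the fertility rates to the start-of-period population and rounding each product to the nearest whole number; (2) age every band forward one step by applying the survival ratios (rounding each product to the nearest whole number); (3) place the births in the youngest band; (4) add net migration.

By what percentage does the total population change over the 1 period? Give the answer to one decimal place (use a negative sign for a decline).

5.0

(Bands numbered youngest = 1 to oldest = 5.)
After projecting period 1:
Births: 7750 * 0.319 = 2472  |  3350 * 0.472 = 1581 — total 4053
Band 2: 1400 * 0.961 = 1345
Band 3: 7750 * 0.955 = 7401
Band 4: 3350 * 0.923 = 3092
Band 5: 5200 * 0.931 = 4841
Net migration: Band 1 + 350 → 4403; Band 4 − 350 → 2742
End of period: [4403, 1345, 7401, 2742, 4841]
Total: 19750 → 20732; change = 982; percentage change = 5.0%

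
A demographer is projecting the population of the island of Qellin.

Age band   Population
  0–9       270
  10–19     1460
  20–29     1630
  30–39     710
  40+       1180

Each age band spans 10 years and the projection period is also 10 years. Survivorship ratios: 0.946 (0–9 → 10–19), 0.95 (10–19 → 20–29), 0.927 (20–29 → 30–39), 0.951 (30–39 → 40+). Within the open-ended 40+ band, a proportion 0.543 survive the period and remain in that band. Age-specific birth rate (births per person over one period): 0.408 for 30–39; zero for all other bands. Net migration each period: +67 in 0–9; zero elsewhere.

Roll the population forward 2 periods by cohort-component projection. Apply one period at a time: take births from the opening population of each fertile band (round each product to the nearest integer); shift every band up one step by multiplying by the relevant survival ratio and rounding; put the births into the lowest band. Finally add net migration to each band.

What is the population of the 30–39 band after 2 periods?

Call the bands 1 to 5, youngest first.
— Period 1 —
Births: 710 × 0.408 = 290
Band 2: 270 × 0.946 = 255
Band 3: 1460 × 0.95 = 1387
Band 4: 1630 × 0.927 = 1511
Band 5: 710 × 0.951 + 1180 × 0.543 = 675 + 641 = 1316
Net migration: Band 1 + 67 → 357
End of period: [357, 255, 1387, 1511, 1316]
— Period 2 —
Births: 1511 × 0.408 = 616
Band 2: 357 × 0.946 = 338
Band 3: 255 × 0.95 = 242
Band 4: 1387 × 0.927 = 1286
Band 5: 1511 × 0.951 + 1316 × 0.543 = 1437 + 715 = 2152
Net migration: Band 1 + 67 → 683
End of period: [683, 338, 242, 1286, 2152]

1286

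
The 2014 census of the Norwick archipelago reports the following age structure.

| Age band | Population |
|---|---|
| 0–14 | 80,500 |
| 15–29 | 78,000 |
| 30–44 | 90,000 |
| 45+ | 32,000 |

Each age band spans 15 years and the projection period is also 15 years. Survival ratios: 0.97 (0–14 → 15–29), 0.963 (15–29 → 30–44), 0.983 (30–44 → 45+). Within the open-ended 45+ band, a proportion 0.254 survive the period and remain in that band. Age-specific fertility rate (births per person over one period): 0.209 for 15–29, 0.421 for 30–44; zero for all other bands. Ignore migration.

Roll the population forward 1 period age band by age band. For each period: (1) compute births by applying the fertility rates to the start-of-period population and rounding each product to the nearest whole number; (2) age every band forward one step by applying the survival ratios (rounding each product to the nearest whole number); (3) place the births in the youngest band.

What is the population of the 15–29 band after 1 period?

78085

Period 1:
Births: 78000 × 0.209 = 16302 ; 90000 × 0.421 = 37890 ⇒ total 54192
15–29: 80500 × 0.97 = 78085
30–44: 78000 × 0.963 = 75114
45+: 90000 × 0.983 + 32000 × 0.254 = 88470 + 8128 = 96598
Population now: 0–14=54192, 15–29=78085, 30–44=75114, 45+=96598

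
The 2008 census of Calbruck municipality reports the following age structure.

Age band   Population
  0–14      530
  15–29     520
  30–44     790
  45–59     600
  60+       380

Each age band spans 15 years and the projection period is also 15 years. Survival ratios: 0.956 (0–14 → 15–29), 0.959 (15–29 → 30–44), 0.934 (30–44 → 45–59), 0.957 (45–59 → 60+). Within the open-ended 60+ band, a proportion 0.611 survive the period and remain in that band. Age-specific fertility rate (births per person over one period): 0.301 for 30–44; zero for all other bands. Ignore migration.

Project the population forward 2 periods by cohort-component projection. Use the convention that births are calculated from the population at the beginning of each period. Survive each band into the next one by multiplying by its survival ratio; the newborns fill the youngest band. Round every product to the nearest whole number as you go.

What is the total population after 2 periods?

2528

Numbering the groups 1..5 from youngest to oldest:
Period 1:
Births: 790 × 0.301 = 238
Group 2: 530 × 0.956 = 507
Group 3: 520 × 0.959 = 499
Group 4: 790 × 0.934 = 738
Group 5: 600 × 0.957 + 380 × 0.611 = 574 + 232 = 806
→ [238, 507, 499, 738, 806]
Period 2:
Births: 499 × 0.301 = 150
Group 2: 238 × 0.956 = 228
Group 3: 507 × 0.959 = 486
Group 4: 499 × 0.934 = 466
Group 5: 738 × 0.957 + 806 × 0.611 = 706 + 492 = 1198
→ [150, 228, 486, 466, 1198]
Total after period 2: 150 + 228 + 486 + 466 + 1198 = 2528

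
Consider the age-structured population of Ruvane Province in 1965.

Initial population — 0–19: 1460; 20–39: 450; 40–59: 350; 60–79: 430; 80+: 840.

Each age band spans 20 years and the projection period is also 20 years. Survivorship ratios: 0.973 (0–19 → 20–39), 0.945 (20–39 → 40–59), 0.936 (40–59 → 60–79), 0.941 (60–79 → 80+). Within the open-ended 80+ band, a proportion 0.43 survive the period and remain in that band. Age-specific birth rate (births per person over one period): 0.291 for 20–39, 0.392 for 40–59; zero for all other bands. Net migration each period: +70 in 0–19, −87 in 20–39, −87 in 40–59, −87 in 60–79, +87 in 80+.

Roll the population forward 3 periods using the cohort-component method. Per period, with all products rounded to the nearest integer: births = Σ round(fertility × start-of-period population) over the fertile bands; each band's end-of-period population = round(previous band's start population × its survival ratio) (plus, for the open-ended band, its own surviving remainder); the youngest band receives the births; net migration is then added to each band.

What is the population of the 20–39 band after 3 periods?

487

— Period 1 —
Births: 450 × 0.291 = 131 ; 350 × 0.392 = 137 → total 268
20–39: 1460 × 0.973 = 1421
40–59: 450 × 0.945 = 425
60–79: 350 × 0.936 = 328
80+: 430 × 0.941 + 840 × 0.43 = 405 + 361 = 766
Net migration: 0–19 + 70 → 338; 20–39 − 87 → 1334; 40–59 − 87 → 338; 60–79 − 87 → 241; 80+ + 87 → 853
→ [338, 1334, 338, 241, 853]
— Period 2 —
Births: 1334 × 0.291 = 388 ; 338 × 0.392 = 132 → total 520
20–39: 338 × 0.973 = 329
40–59: 1334 × 0.945 = 1261
60–79: 338 × 0.936 = 316
80+: 241 × 0.941 + 853 × 0.43 = 227 + 367 = 594
Net migration: 0–19 + 70 → 590; 20–39 − 87 → 242; 40–59 − 87 → 1174; 60–79 − 87 → 229; 80+ + 87 → 681
→ [590, 242, 1174, 229, 681]
— Period 3 —
Births: 242 × 0.291 = 70 ; 1174 × 0.392 = 460 → total 530
20–39: 590 × 0.973 = 574
40–59: 242 × 0.945 = 229
60–79: 1174 × 0.936 = 1099
80+: 229 × 0.941 + 681 × 0.43 = 215 + 293 = 508
Net migration: 0–19 + 70 → 600; 20–39 − 87 → 487; 40–59 − 87 → 142; 60–79 − 87 → 1012; 80+ + 87 → 595
→ [600, 487, 142, 1012, 595]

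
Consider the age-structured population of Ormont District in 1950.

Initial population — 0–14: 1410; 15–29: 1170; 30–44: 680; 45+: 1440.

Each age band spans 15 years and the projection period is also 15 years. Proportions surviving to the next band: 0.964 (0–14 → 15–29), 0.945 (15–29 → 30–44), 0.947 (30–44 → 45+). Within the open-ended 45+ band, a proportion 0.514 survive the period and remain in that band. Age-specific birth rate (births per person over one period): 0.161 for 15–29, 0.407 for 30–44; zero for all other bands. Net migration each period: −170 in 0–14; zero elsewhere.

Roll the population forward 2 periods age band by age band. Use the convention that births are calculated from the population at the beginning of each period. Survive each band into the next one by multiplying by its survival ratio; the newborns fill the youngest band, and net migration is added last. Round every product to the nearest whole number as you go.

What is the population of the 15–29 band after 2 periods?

Period 1.
Births: 1170 * 0.161 = 188 ; 680 * 0.407 = 277 → 465
15–29: 1410 * 0.964 = 1359
30–44: 1170 * 0.945 = 1106
45+: 680 * 0.947 + 1440 * 0.514 = 644 + 740 = 1384
Net migration: 0–14 − 170 → 295
Population now: 0–14=295, 15–29=1359, 30–44=1106, 45+=1384
Period 2.
Births: 1359 * 0.161 = 219 ; 1106 * 0.407 = 450 → 669
15–29: 295 * 0.964 = 284
30–44: 1359 * 0.945 = 1284
45+: 1106 * 0.947 + 1384 * 0.514 = 1047 + 711 = 1758
Net migration: 0–14 − 170 → 499
Population now: 0–14=499, 15–29=284, 30–44=1284, 45+=1758

284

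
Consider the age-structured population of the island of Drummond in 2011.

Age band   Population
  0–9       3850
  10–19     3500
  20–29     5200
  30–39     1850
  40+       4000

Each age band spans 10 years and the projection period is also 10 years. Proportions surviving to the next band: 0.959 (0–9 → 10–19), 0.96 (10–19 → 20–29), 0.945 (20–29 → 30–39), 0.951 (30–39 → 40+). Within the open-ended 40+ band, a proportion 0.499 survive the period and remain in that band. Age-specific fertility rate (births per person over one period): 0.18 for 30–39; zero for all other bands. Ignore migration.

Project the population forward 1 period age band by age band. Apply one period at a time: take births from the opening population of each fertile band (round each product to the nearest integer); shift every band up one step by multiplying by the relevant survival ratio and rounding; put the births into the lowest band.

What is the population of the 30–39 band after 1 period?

4914

(Bands numbered youngest = 1 to oldest = 5.)
Period 1.
Births: 1850 × 0.18 = 333
Band 2: 3850 × 0.959 = 3692
Band 3: 3500 × 0.96 = 3360
Band 4: 5200 × 0.945 = 4914
Band 5: 1850 × 0.951 + 4000 × 0.499 = 1759 + 1996 = 3755
End of period: [333, 3692, 3360, 4914, 3755]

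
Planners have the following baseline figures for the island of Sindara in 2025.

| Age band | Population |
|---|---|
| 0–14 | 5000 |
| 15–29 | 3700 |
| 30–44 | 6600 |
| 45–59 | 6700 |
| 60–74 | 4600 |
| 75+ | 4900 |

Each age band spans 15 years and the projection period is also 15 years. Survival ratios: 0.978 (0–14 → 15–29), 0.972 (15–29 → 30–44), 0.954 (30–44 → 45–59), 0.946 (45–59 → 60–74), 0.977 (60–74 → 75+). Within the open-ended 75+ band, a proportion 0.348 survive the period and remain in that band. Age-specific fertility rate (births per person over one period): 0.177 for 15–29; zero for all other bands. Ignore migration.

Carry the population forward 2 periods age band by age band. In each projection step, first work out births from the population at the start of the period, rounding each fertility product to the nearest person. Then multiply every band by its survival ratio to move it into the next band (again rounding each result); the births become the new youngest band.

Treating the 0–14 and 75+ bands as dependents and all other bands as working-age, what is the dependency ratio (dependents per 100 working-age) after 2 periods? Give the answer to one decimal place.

[period 1]
Births: 3700 × 0.177 = 655
15–29: 5000 × 0.978 = 4890
30–44: 3700 × 0.972 = 3596
45–59: 6600 × 0.954 = 6296
60–74: 6700 × 0.946 = 6338
75+: 4600 × 0.977 + 4900 × 0.348 = 4494 + 1705 = 6199
End of period: [655, 4890, 3596, 6296, 6338, 6199]
[period 2]
Births: 4890 × 0.177 = 866
15–29: 655 × 0.978 = 641
30–44: 4890 × 0.972 = 4753
45–59: 3596 × 0.954 = 3431
60–74: 6296 × 0.946 = 5956
75+: 6338 × 0.977 + 6199 × 0.348 = 6192 + 2157 = 8349
End of period: [866, 641, 4753, 3431, 5956, 8349]
Dependents (band 0–14 + band 75+) = 866 + 8349 = 9215; working-age = 14781; ratio = 9215/14781 × 100 = 62.3

62.3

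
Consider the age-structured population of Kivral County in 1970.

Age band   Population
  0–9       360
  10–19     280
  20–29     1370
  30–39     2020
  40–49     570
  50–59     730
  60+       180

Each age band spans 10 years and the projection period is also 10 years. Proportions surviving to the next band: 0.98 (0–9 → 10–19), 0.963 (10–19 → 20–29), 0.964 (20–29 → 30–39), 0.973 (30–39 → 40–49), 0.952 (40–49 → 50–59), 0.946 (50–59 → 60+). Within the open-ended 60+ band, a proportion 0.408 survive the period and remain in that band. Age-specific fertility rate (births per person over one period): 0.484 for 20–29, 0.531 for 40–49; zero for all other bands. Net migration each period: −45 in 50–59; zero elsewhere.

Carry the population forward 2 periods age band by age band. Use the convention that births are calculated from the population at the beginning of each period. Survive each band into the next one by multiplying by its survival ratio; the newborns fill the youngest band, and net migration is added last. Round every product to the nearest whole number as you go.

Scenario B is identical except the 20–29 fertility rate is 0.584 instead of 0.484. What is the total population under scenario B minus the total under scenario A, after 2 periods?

161

Call the groups 1 to 7, youngest first.
Period 1.
Births: 1370 × 0.484 = 663  |  570 × 0.531 = 303 → total 966
Group 2: 360 × 0.98 = 353
Group 3: 280 × 0.963 = 270
Group 4: 1370 × 0.964 = 1321
Group 5: 2020 × 0.973 = 1965
Group 6: 570 × 0.952 = 543
Group 7: 730 × 0.946 + 180 × 0.408 = 691 + 73 = 764
Net migration: Group 6 − 45 → 498
End of period: [966, 353, 270, 1321, 1965, 498, 764]
Period 2.
Births: 270 × 0.484 = 131  |  1965 × 0.531 = 1043 → total 1174
Group 2: 966 × 0.98 = 947
Group 3: 353 × 0.963 = 340
Group 4: 270 × 0.964 = 260
Group 5: 1321 × 0.973 = 1285
Group 6: 1965 × 0.952 = 1871
Group 7: 498 × 0.946 + 764 × 0.408 = 471 + 312 = 783
Net migration: Group 6 − 45 → 1826
End of period: [1174, 947, 340, 260, 1285, 1826, 783]
Scenario A total after 2 periods: 6615
Scenario B projection —
Period 1.
Births: 1370 × 0.584 = 800  |  570 × 0.531 = 303 → total 1103
Group 2: 360 × 0.98 = 353
Group 3: 280 × 0.963 = 270
Group 4: 1370 × 0.964 = 1321
Group 5: 2020 × 0.973 = 1965
Group 6: 570 × 0.952 = 543
Group 7: 730 × 0.946 + 180 × 0.408 = 691 + 73 = 764
Net migration: Group 6 − 45 → 498
End of period: [1103, 353, 270, 1321, 1965, 498, 764]
Period 2.
Births: 270 × 0.584 = 158  |  1965 × 0.531 = 1043 → total 1201
Group 2: 1103 × 0.98 = 1081
Group 3: 353 × 0.963 = 340
Group 4: 270 × 0.964 = 260
Group 5: 1321 × 0.973 = 1285
Group 6: 1965 × 0.952 = 1871
Group 7: 498 × 0.946 + 764 × 0.408 = 471 + 312 = 783
Net migration: Group 6 − 45 → 1826
End of period: [1201, 1081, 340, 260, 1285, 1826, 783]
Scenario B total after 2 periods: 6776
Difference B − A = 6776 − 6615 = 161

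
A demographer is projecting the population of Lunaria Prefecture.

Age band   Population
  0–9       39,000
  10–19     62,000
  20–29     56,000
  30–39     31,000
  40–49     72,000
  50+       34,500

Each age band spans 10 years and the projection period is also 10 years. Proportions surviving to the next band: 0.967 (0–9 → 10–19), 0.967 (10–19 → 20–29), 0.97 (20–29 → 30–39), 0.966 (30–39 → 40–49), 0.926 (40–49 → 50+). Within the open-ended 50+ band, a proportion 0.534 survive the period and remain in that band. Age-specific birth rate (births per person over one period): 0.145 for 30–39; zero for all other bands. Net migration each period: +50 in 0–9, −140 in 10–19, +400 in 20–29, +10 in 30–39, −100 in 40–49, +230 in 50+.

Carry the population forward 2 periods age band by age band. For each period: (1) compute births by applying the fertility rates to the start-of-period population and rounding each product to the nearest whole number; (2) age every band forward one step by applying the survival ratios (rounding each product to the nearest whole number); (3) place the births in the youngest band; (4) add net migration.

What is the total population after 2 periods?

233283

(Groups numbered youngest = 1 to oldest = 6.)
Period 1:
Births: 31000 * 0.145 = 4495
Group 2: 39000 * 0.967 = 37713
Group 3: 62000 * 0.967 = 59954
Group 4: 56000 * 0.97 = 54320
Group 5: 31000 * 0.966 = 29946
Group 6: 72000 * 0.926 + 34500 * 0.534 = 66672 + 18423 = 85095
Net migration: Group 1 + 50 → 4545; Group 2 − 140 → 37573; Group 3 + 400 → 60354; Group 4 + 10 → 54330; Group 5 − 100 → 29846; Group 6 + 230 → 85325
Giving 4545 / 37573 / 60354 / 54330 / 29846 / 85325.
Period 2:
Births: 54330 * 0.145 = 7878
Group 2: 4545 * 0.967 = 4395
Group 3: 37573 * 0.967 = 36333
Group 4: 60354 * 0.97 = 58543
Group 5: 54330 * 0.966 = 52483
Group 6: 29846 * 0.926 + 85325 * 0.534 = 27637 + 45564 = 73201
Net migration: Group 1 + 50 → 7928; Group 2 − 140 → 4255; Group 3 + 400 → 36733; Group 4 + 10 → 58553; Group 5 − 100 → 52383; Group 6 + 230 → 73431
Giving 7928 / 4255 / 36733 / 58553 / 52383 / 73431.
Total after period 2: 7928 + 4255 + 36733 + 58553 + 52383 + 73431 = 233283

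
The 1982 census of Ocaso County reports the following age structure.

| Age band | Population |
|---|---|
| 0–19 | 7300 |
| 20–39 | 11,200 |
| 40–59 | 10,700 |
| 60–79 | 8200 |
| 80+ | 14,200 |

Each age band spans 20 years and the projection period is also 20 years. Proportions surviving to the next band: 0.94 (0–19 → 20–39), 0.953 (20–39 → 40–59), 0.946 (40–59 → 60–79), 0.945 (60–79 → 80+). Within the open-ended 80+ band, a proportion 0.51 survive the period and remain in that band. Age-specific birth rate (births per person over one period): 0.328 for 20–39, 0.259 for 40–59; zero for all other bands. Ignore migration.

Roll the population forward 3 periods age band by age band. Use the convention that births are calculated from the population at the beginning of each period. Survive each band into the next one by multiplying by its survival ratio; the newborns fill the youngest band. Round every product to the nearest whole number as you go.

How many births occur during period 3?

Numbering the bands 1..5 from youngest to oldest:
Period 1.
Births: 11200 × 0.328 = 3674  |  10700 × 0.259 = 2771 ⇒ total 6445
Band 2: 7300 × 0.94 = 6862
Band 3: 11200 × 0.953 = 10674
Band 4: 10700 × 0.946 = 10122
Band 5: 8200 × 0.945 + 14200 × 0.51 = 7749 + 7242 = 14991
End of period: [6445, 6862, 10674, 10122, 14991]
Period 2.
Births: 6862 × 0.328 = 2251  |  10674 × 0.259 = 2765 ⇒ total 5016
Band 2: 6445 × 0.94 = 6058
Band 3: 6862 × 0.953 = 6539
Band 4: 10674 × 0.946 = 10098
Band 5: 10122 × 0.945 + 14991 × 0.51 = 9565 + 7645 = 17210
End of period: [5016, 6058, 6539, 10098, 17210]
Period 3.
Births: 6058 × 0.328 = 1987  |  6539 × 0.259 = 1694 ⇒ total 3681
Band 2: 5016 × 0.94 = 4715
Band 3: 6058 × 0.953 = 5773
Band 4: 6539 × 0.946 = 6186
Band 5: 10098 × 0.945 + 17210 × 0.51 = 9543 + 8777 = 18320
End of period: [3681, 4715, 5773, 6186, 18320]

3681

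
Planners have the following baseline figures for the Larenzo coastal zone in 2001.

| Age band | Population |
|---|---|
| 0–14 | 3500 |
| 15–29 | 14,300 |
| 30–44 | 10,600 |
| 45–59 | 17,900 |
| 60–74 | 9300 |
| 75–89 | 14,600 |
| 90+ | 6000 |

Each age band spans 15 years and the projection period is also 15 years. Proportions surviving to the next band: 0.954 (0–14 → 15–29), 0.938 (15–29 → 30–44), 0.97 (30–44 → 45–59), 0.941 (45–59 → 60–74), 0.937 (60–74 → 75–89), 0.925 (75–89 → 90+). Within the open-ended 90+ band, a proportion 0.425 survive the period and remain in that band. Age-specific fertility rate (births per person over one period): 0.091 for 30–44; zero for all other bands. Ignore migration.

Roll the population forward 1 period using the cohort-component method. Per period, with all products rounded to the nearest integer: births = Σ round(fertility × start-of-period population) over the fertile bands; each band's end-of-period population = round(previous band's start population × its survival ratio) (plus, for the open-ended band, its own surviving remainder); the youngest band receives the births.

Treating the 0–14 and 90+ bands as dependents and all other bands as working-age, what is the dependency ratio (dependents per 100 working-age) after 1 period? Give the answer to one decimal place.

(Bands numbered youngest = 1 to oldest = 7.)
After projecting period 1:
Births: 10600 × 0.091 = 965
Band 2: 3500 × 0.954 = 3339
Band 3: 14300 × 0.938 = 13413
Band 4: 10600 × 0.97 = 10282
Band 5: 17900 × 0.941 = 16844
Band 6: 9300 × 0.937 = 8714
Band 7: 14600 × 0.925 + 6000 × 0.425 = 13505 + 2550 = 16055
Population now: 0–14=965, 15–29=3339, 30–44=13413, 45–59=10282, 60–74=16844, 75–89=8714, 90+=16055
Dependents (band 0–14 + band 90+) = 965 + 16055 = 17020; working-age = 52592; ratio = 17020/52592 × 100 = 32.4

32.4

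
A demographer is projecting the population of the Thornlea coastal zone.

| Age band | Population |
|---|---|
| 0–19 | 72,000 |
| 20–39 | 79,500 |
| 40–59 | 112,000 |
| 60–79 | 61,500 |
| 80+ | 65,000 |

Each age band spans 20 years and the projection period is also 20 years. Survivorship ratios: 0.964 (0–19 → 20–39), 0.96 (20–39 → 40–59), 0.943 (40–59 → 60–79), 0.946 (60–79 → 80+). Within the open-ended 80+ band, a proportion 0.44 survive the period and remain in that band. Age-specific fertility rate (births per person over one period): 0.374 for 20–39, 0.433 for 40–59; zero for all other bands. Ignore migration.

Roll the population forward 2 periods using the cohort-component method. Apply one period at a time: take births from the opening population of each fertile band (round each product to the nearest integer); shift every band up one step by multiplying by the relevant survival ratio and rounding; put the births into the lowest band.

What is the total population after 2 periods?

411117

(Bands numbered youngest = 1 to oldest = 5.)
Period 1:
Births: 79500 × 0.374 = 29733 ; 112000 × 0.433 = 48496 — total 78229
Band 2: 72000 × 0.964 = 69408
Band 3: 79500 × 0.96 = 76320
Band 4: 112000 × 0.943 = 105616
Band 5: 61500 × 0.946 + 65000 × 0.44 = 58179 + 28600 = 86779
Population now: 0–19=78229, 20–39=69408, 40–59=76320, 60–79=105616, 80+=86779
Period 2:
Births: 69408 × 0.374 = 25959 ; 76320 × 0.433 = 33047 — total 59006
Band 2: 78229 × 0.964 = 75413
Band 3: 69408 × 0.96 = 66632
Band 4: 76320 × 0.943 = 71970
Band 5: 105616 × 0.946 + 86779 × 0.44 = 99913 + 38183 = 138096
Population now: 0–19=59006, 20–39=75413, 40–59=66632, 60–79=71970, 80+=138096
Total after period 2: 59006 + 75413 + 66632 + 71970 + 138096 = 411117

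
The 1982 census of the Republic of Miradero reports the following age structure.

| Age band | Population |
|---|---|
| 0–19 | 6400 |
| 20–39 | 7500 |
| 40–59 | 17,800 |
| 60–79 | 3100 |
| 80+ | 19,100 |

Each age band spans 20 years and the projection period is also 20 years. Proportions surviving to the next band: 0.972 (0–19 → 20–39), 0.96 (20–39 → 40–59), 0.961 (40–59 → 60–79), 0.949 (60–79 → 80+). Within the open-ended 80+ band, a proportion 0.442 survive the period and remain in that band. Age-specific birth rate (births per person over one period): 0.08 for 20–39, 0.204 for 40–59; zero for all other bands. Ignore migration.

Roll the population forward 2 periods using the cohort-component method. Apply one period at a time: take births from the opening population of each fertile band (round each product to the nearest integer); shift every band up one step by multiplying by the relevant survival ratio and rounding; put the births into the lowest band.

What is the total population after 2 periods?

40237

(Groups numbered youngest = 1 to oldest = 5.)
— Period 1 —
Births: 7500 × 0.08 = 600 ; 17800 × 0.204 = 3631 → total 4231
Group 2: 6400 × 0.972 = 6221
Group 3: 7500 × 0.96 = 7200
Group 4: 17800 × 0.961 = 17106
Group 5: 3100 × 0.949 + 19100 × 0.442 = 2942 + 8442 = 11384
Population now: 0–19=4231, 20–39=6221, 40–59=7200, 60–79=17106, 80+=11384
— Period 2 —
Births: 6221 × 0.08 = 498 ; 7200 × 0.204 = 1469 → total 1967
Group 2: 4231 × 0.972 = 4113
Group 3: 6221 × 0.96 = 5972
Group 4: 7200 × 0.961 = 6919
Group 5: 17106 × 0.949 + 11384 × 0.442 = 16234 + 5032 = 21266
Population now: 0–19=1967, 20–39=4113, 40–59=5972, 60–79=6919, 80+=21266
Total after period 2: 1967 + 4113 + 5972 + 6919 + 21266 = 40237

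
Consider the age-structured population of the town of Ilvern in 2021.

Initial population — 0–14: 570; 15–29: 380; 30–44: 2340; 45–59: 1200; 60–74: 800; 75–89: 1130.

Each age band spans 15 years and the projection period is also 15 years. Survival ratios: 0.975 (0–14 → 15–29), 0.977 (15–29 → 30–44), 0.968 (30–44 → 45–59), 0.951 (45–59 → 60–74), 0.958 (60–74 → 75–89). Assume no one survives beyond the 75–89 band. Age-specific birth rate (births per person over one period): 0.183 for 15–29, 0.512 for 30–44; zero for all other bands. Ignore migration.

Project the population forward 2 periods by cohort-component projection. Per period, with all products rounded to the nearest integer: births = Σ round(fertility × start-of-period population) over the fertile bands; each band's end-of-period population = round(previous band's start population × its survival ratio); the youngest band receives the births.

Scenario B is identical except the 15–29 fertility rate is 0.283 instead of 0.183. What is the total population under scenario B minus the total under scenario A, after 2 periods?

(Bands numbered youngest = 1 to oldest = 6.)
— Period 1 —
Births: 380 × 0.183 = 70 ; 2340 × 0.512 = 1198 → 1268
Band 2: 570 × 0.975 = 556
Band 3: 380 × 0.977 = 371
Band 4: 2340 × 0.968 = 2265
Band 5: 1200 × 0.951 = 1141
Band 6: 800 × 0.958 = 766
→ [1268, 556, 371, 2265, 1141, 766]
— Period 2 —
Births: 556 × 0.183 = 102 ; 371 × 0.512 = 190 → 292
Band 2: 1268 × 0.975 = 1236
Band 3: 556 × 0.977 = 543
Band 4: 371 × 0.968 = 359
Band 5: 2265 × 0.951 = 2154
Band 6: 1141 × 0.958 = 1093
→ [292, 1236, 543, 359, 2154, 1093]
Scenario A total after 2 periods: 5677
Scenario B projection —
— Period 1 —
Births: 380 × 0.283 = 108 ; 2340 × 0.512 = 1198 → 1306
Band 2: 570 × 0.975 = 556
Band 3: 380 × 0.977 = 371
Band 4: 2340 × 0.968 = 2265
Band 5: 1200 × 0.951 = 1141
Band 6: 800 × 0.958 = 766
→ [1306, 556, 371, 2265, 1141, 766]
— Period 2 —
Births: 556 × 0.283 = 157 ; 371 × 0.512 = 190 → 347
Band 2: 1306 × 0.975 = 1273
Band 3: 556 × 0.977 = 543
Band 4: 371 × 0.968 = 359
Band 5: 2265 × 0.951 = 2154
Band 6: 1141 × 0.958 = 1093
→ [347, 1273, 543, 359, 2154, 1093]
Scenario B total after 2 periods: 5769
Difference B − A = 5769 − 5677 = 92

92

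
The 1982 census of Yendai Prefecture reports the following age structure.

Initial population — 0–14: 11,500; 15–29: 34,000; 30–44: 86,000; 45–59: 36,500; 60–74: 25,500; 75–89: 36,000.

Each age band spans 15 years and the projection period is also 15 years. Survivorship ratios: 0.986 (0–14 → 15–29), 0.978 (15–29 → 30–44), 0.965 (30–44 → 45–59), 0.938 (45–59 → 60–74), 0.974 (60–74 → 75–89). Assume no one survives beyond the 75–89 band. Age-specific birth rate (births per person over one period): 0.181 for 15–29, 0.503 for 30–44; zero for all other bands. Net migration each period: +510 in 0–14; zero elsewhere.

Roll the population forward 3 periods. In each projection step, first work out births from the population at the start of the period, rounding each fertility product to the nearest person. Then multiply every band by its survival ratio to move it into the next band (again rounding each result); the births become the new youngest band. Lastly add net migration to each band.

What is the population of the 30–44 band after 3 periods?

48140

Let band 1 be 0–14 through band 6 = 75–89.
[period 1]
Births: 34000 × 0.181 = 6154 ; 86000 × 0.503 = 43258 — total 49412
Band 2: 11500 × 0.986 = 11339
Band 3: 34000 × 0.978 = 33252
Band 4: 86000 × 0.965 = 82990
Band 5: 36500 × 0.938 = 34237
Band 6: 25500 × 0.974 = 24837
Net migration: Band 1 + 510 → 49922
End of period: [49922, 11339, 33252, 82990, 34237, 24837]
[period 2]
Births: 11339 × 0.181 = 2052 ; 33252 × 0.503 = 16726 — total 18778
Band 2: 49922 × 0.986 = 49223
Band 3: 11339 × 0.978 = 11090
Band 4: 33252 × 0.965 = 32088
Band 5: 82990 × 0.938 = 77845
Band 6: 34237 × 0.974 = 33347
Net migration: Band 1 + 510 → 19288
End of period: [19288, 49223, 11090, 32088, 77845, 33347]
[period 3]
Births: 49223 × 0.181 = 8909 ; 11090 × 0.503 = 5578 — total 14487
Band 2: 19288 × 0.986 = 19018
Band 3: 49223 × 0.978 = 48140
Band 4: 11090 × 0.965 = 10702
Band 5: 32088 × 0.938 = 30099
Band 6: 77845 × 0.974 = 75821
Net migration: Band 1 + 510 → 14997
End of period: [14997, 19018, 48140, 10702, 30099, 75821]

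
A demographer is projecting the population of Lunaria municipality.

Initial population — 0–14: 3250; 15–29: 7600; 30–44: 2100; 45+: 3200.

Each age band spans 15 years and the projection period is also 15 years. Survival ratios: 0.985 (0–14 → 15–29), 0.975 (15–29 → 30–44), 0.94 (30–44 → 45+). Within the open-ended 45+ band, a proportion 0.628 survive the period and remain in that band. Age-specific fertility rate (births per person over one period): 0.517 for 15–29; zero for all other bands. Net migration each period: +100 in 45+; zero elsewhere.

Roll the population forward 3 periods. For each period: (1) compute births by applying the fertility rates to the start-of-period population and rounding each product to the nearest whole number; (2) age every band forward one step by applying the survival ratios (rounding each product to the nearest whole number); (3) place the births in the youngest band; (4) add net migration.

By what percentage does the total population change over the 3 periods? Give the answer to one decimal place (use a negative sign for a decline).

2.1

Period 1:
Births: 7600 * 0.517 = 3929
15–29: 3250 * 0.985 = 3201
30–44: 7600 * 0.975 = 7410
45+: 2100 * 0.94 + 3200 * 0.628 = 1974 + 2010 = 3984
Net migration: 45+ + 100 → 4084
Giving 3929 / 3201 / 7410 / 4084.
Period 2:
Births: 3201 * 0.517 = 1655
15–29: 3929 * 0.985 = 3870
30–44: 3201 * 0.975 = 3121
45+: 7410 * 0.94 + 4084 * 0.628 = 6965 + 2565 = 9530
Net migration: 45+ + 100 → 9630
Giving 1655 / 3870 / 3121 / 9630.
Period 3:
Births: 3870 * 0.517 = 2001
15–29: 1655 * 0.985 = 1630
30–44: 3870 * 0.975 = 3773
45+: 3121 * 0.94 + 9630 * 0.628 = 2934 + 6048 = 8982
Net migration: 45+ + 100 → 9082
Giving 2001 / 1630 / 3773 / 9082.
Total: 16150 → 16486; change = 336; percentage change = 2.1%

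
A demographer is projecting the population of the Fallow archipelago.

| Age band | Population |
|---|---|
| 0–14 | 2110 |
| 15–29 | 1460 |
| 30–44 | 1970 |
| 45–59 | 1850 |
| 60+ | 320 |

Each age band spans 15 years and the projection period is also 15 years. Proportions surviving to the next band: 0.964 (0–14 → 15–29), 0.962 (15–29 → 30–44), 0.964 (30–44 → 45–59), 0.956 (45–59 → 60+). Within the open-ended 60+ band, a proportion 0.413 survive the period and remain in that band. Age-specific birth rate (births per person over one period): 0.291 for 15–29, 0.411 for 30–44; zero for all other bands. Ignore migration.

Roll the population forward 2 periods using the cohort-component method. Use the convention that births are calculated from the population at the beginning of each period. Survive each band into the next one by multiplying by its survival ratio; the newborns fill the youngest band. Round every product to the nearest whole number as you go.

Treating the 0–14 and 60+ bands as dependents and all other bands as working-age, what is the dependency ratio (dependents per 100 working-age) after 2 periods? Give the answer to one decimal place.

Let band 1 be 0–14 through band 5 = 60+.
— Period 1 —
Births: 1460 * 0.291 = 425 ; 1970 * 0.411 = 810 → total 1235
Band 2: 2110 * 0.964 = 2034
Band 3: 1460 * 0.962 = 1405
Band 4: 1970 * 0.964 = 1899
Band 5: 1850 * 0.956 + 320 * 0.413 = 1769 + 132 = 1901
Population now: 0–14=1235, 15–29=2034, 30–44=1405, 45–59=1899, 60+=1901
— Period 2 —
Births: 2034 * 0.291 = 592 ; 1405 * 0.411 = 577 → total 1169
Band 2: 1235 * 0.964 = 1191
Band 3: 2034 * 0.962 = 1957
Band 4: 1405 * 0.964 = 1354
Band 5: 1899 * 0.956 + 1901 * 0.413 = 1815 + 785 = 2600
Population now: 0–14=1169, 15–29=1191, 30–44=1957, 45–59=1354, 60+=2600
Dependents (band 0–14 + band 60+) = 1169 + 2600 = 3769; working-age = 4502; ratio = 3769/4502 × 100 = 83.7

83.7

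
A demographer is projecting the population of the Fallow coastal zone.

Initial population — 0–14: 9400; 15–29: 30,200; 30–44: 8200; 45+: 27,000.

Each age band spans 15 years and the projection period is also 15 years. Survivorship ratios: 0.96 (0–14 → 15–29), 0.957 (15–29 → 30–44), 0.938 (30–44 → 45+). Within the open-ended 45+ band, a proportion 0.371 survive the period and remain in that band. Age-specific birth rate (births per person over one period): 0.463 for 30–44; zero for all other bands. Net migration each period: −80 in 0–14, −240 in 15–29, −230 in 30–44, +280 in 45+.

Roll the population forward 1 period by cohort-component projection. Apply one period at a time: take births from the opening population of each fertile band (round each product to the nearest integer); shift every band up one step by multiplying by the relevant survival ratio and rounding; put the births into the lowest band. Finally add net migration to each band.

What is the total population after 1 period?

Let band 1 be 0–14 through band 4 = 45+.
Period 1:
Births: 8200 * 0.463 = 3797
Band 2: 9400 * 0.96 = 9024
Band 3: 30200 * 0.957 = 28901
Band 4: 8200 * 0.938 + 27000 * 0.371 = 7692 + 10017 = 17709
Net migration: Band 1 − 80 → 3717; Band 2 − 240 → 8784; Band 3 − 230 → 28671; Band 4 + 280 → 17989
End of period: [3717, 8784, 28671, 17989]
Total after period 1: 3717 + 8784 + 28671 + 17989 = 59161

59161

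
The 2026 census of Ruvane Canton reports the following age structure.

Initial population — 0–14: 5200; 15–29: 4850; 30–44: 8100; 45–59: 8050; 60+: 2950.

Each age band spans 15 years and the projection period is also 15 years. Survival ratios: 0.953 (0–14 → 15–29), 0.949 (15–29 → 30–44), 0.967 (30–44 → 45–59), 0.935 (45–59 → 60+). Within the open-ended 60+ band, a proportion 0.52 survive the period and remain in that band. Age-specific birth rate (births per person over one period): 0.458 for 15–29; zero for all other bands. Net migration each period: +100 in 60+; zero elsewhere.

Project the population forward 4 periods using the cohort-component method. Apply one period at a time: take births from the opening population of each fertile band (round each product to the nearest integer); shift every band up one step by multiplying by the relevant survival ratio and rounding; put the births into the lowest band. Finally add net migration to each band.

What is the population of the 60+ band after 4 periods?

9864

Numbering the groups 1..5 from youngest to oldest:
Period 1:
Births: 4850 * 0.458 = 2221
Group 2: 5200 * 0.953 = 4956
Group 3: 4850 * 0.949 = 4603
Group 4: 8100 * 0.967 = 7833
Group 5: 8050 * 0.935 + 2950 * 0.52 = 7527 + 1534 = 9061
Net migration: Group 5 + 100 → 9161
End of period: [2221, 4956, 4603, 7833, 9161]
Period 2:
Births: 4956 * 0.458 = 2270
Group 2: 2221 * 0.953 = 2117
Group 3: 4956 * 0.949 = 4703
Group 4: 4603 * 0.967 = 4451
Group 5: 7833 * 0.935 + 9161 * 0.52 = 7324 + 4764 = 12088
Net migration: Group 5 + 100 → 12188
End of period: [2270, 2117, 4703, 4451, 12188]
Period 3:
Births: 2117 * 0.458 = 970
Group 2: 2270 * 0.953 = 2163
Group 3: 2117 * 0.949 = 2009
Group 4: 4703 * 0.967 = 4548
Group 5: 4451 * 0.935 + 12188 * 0.52 = 4162 + 6338 = 10500
Net migration: Group 5 + 100 → 10600
End of period: [970, 2163, 2009, 4548, 10600]
Period 4:
Births: 2163 * 0.458 = 991
Group 2: 970 * 0.953 = 924
Group 3: 2163 * 0.949 = 2053
Group 4: 2009 * 0.967 = 1943
Group 5: 4548 * 0.935 + 10600 * 0.52 = 4252 + 5512 = 9764
Net migration: Group 5 + 100 → 9864
End of period: [991, 924, 2053, 1943, 9864]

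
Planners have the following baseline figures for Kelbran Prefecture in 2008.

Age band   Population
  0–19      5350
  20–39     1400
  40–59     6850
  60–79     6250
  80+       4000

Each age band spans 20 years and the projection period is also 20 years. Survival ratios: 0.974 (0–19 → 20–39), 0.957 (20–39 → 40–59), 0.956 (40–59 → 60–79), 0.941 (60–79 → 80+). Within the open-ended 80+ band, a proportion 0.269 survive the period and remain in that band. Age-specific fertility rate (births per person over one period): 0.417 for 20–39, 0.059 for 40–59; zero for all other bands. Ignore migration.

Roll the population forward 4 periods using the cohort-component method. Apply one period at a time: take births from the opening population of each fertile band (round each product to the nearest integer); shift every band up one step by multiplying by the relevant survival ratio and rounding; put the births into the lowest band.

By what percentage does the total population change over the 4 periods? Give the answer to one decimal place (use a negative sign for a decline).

— Period 1 —
Births: 1400 * 0.417 = 584, 6850 * 0.059 = 404 → 988
20–39: 5350 * 0.974 = 5211
40–59: 1400 * 0.957 = 1340
60–79: 6850 * 0.956 = 6549
80+: 6250 * 0.941 + 4000 * 0.269 = 5881 + 1076 = 6957
→ [988, 5211, 1340, 6549, 6957]
— Period 2 —
Births: 5211 * 0.417 = 2173, 1340 * 0.059 = 79 → 2252
20–39: 988 * 0.974 = 962
40–59: 5211 * 0.957 = 4987
60–79: 1340 * 0.956 = 1281
80+: 6549 * 0.941 + 6957 * 0.269 = 6163 + 1871 = 8034
→ [2252, 962, 4987, 1281, 8034]
— Period 3 —
Births: 962 * 0.417 = 401, 4987 * 0.059 = 294 → 695
20–39: 2252 * 0.974 = 2193
40–59: 962 * 0.957 = 921
60–79: 4987 * 0.956 = 4768
80+: 1281 * 0.941 + 8034 * 0.269 = 1205 + 2161 = 3366
→ [695, 2193, 921, 4768, 3366]
— Period 4 —
Births: 2193 * 0.417 = 914, 921 * 0.059 = 54 → 968
20–39: 695 * 0.974 = 677
40–59: 2193 * 0.957 = 2099
60–79: 921 * 0.956 = 880
80+: 4768 * 0.941 + 3366 * 0.269 = 4487 + 905 = 5392
→ [968, 677, 2099, 880, 5392]
Total: 23850 → 10016; change = -13834; percentage change = -58.0%

-58.0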